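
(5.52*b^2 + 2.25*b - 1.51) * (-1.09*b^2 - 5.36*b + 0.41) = -6.0168*b^4 - 32.0397*b^3 - 8.1509*b^2 + 9.0161*b - 0.6191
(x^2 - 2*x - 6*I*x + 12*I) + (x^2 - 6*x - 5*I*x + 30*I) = 2*x^2 - 8*x - 11*I*x + 42*I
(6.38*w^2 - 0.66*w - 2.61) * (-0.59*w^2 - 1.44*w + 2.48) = -3.7642*w^4 - 8.7978*w^3 + 18.3127*w^2 + 2.1216*w - 6.4728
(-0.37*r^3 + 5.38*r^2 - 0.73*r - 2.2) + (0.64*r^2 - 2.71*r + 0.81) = -0.37*r^3 + 6.02*r^2 - 3.44*r - 1.39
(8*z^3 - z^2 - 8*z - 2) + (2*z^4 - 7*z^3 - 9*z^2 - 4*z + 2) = 2*z^4 + z^3 - 10*z^2 - 12*z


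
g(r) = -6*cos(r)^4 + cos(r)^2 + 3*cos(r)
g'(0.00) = 0.00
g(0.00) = -2.00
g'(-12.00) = 5.22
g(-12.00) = 0.20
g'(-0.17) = -3.05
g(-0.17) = -1.73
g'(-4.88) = -3.18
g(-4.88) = 0.52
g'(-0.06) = -1.13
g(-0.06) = -1.97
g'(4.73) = 3.03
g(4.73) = 0.05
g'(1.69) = -2.78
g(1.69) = -0.34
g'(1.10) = -1.49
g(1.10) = 1.31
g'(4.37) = 3.05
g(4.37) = -0.97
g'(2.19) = -5.32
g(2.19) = -2.09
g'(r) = 24*sin(r)*cos(r)^3 - 2*sin(r)*cos(r) - 3*sin(r)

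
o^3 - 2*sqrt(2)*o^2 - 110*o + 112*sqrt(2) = (o - 8*sqrt(2))*(o - sqrt(2))*(o + 7*sqrt(2))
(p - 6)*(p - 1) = p^2 - 7*p + 6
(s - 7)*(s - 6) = s^2 - 13*s + 42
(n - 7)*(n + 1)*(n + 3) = n^3 - 3*n^2 - 25*n - 21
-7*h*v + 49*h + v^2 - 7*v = (-7*h + v)*(v - 7)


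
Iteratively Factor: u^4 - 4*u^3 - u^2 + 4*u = (u - 1)*(u^3 - 3*u^2 - 4*u) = u*(u - 1)*(u^2 - 3*u - 4) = u*(u - 1)*(u + 1)*(u - 4)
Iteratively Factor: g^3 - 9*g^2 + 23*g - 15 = (g - 3)*(g^2 - 6*g + 5) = (g - 5)*(g - 3)*(g - 1)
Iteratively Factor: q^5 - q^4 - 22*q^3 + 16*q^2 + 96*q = (q - 4)*(q^4 + 3*q^3 - 10*q^2 - 24*q) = (q - 4)*(q - 3)*(q^3 + 6*q^2 + 8*q) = (q - 4)*(q - 3)*(q + 2)*(q^2 + 4*q) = q*(q - 4)*(q - 3)*(q + 2)*(q + 4)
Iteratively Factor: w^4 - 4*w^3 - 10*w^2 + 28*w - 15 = (w - 5)*(w^3 + w^2 - 5*w + 3) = (w - 5)*(w - 1)*(w^2 + 2*w - 3) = (w - 5)*(w - 1)^2*(w + 3)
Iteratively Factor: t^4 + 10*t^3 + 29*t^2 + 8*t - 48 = (t + 3)*(t^3 + 7*t^2 + 8*t - 16) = (t + 3)*(t + 4)*(t^2 + 3*t - 4) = (t - 1)*(t + 3)*(t + 4)*(t + 4)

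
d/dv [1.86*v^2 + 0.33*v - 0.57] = 3.72*v + 0.33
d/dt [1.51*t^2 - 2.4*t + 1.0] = 3.02*t - 2.4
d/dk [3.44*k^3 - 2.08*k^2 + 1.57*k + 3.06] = 10.32*k^2 - 4.16*k + 1.57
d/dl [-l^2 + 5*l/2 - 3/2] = 5/2 - 2*l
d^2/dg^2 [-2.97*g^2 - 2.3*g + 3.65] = -5.94000000000000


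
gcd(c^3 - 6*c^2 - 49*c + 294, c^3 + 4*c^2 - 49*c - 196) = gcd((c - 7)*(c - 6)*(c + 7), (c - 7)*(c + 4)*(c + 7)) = c^2 - 49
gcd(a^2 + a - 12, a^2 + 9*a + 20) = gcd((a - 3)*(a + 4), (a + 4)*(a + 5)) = a + 4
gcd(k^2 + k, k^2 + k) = k^2 + k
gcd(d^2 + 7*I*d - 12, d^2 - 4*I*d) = 1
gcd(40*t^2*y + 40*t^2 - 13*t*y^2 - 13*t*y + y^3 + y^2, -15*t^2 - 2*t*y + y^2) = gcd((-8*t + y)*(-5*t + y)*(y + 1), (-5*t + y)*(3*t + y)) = -5*t + y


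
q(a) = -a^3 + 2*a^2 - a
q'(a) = -3*a^2 + 4*a - 1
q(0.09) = -0.07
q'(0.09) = -0.66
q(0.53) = -0.12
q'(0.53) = 0.28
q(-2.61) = 34.01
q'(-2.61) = -31.88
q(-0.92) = 3.39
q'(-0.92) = -7.22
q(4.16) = -41.54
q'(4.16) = -36.28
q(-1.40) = 8.06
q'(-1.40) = -12.48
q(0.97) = -0.00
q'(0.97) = 0.06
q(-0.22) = 0.33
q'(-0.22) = -2.03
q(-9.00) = 900.00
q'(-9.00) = -280.00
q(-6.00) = 294.00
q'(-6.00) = -133.00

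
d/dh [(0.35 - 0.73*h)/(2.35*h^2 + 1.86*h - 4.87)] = (1.7155*h^2 - 1.645*h + 2.9041)/(5.5225*h^4 + 8.742*h^3 - 19.4294*h^2 - 18.1164*h + 23.7169)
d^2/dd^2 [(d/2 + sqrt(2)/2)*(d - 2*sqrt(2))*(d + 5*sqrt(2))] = 3*d + 4*sqrt(2)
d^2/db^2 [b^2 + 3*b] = 2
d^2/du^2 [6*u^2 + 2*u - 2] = 12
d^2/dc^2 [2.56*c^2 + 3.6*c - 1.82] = 5.12000000000000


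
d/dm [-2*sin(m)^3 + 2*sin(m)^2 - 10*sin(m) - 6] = 2*(-3*sin(m)^2 + 2*sin(m) - 5)*cos(m)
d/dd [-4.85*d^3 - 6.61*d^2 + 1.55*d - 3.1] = -14.55*d^2 - 13.22*d + 1.55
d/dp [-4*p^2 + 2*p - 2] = 2 - 8*p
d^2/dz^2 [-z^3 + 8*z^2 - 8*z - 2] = 16 - 6*z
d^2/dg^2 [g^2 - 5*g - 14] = 2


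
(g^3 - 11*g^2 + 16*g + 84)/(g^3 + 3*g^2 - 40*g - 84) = (g - 7)/(g + 7)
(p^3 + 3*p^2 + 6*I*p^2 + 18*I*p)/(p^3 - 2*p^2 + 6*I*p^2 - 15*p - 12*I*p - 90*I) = p/(p - 5)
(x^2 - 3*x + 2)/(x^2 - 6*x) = (x^2 - 3*x + 2)/(x*(x - 6))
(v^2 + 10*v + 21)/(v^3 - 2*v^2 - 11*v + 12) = (v + 7)/(v^2 - 5*v + 4)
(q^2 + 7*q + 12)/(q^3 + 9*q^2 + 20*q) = (q + 3)/(q*(q + 5))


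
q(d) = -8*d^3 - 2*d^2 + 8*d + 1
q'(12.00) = -3496.00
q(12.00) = -14015.00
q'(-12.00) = -3400.00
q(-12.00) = 13441.00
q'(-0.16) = 8.03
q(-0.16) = -0.30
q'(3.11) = -236.57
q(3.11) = -234.11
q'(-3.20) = -224.96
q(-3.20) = 217.06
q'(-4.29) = -416.54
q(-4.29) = 561.50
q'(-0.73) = -1.87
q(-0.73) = -2.79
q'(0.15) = 6.86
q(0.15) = 2.13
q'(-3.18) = -221.98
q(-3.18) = 212.59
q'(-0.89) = -7.45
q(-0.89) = -2.06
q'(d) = -24*d^2 - 4*d + 8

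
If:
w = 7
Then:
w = 7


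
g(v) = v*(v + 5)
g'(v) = 2*v + 5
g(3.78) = 33.19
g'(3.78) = 12.56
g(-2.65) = -6.23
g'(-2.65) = -0.30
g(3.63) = 31.33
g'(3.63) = 12.26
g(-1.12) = -4.35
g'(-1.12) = 2.76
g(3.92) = 34.97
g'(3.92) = 12.84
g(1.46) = 9.43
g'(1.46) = 7.92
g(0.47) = 2.57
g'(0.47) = 5.94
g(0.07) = 0.35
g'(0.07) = 5.14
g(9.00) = 126.00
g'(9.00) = 23.00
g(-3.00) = -6.00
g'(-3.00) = -1.00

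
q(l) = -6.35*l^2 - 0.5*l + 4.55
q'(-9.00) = 113.80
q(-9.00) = -505.30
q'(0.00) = -0.50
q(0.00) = 4.55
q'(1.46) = -19.04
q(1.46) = -9.72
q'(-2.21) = 27.57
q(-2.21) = -25.36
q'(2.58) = -33.27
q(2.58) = -39.01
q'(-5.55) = 69.98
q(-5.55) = -188.27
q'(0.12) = -2.02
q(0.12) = 4.40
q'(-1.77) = 21.98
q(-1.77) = -14.46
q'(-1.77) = 21.98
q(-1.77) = -14.46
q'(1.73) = -22.47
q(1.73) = -15.32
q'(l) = -12.7*l - 0.5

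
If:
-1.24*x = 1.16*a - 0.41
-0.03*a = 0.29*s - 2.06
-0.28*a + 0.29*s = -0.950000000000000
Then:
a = 9.71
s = 6.10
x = -8.75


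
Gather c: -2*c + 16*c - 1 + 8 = 14*c + 7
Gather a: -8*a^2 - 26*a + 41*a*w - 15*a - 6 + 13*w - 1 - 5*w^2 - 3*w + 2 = -8*a^2 + a*(41*w - 41) - 5*w^2 + 10*w - 5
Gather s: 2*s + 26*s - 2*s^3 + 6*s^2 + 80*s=-2*s^3 + 6*s^2 + 108*s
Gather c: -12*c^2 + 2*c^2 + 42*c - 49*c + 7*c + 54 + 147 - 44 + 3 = 160 - 10*c^2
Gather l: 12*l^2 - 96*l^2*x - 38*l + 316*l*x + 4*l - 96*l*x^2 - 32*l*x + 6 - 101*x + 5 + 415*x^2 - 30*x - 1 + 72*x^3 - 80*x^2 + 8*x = l^2*(12 - 96*x) + l*(-96*x^2 + 284*x - 34) + 72*x^3 + 335*x^2 - 123*x + 10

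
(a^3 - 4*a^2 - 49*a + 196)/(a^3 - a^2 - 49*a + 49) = (a - 4)/(a - 1)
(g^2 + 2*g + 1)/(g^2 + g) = (g + 1)/g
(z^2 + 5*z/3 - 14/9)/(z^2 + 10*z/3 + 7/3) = (z - 2/3)/(z + 1)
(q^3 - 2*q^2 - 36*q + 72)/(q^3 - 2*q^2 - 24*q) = (q^2 + 4*q - 12)/(q*(q + 4))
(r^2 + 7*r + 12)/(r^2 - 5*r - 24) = (r + 4)/(r - 8)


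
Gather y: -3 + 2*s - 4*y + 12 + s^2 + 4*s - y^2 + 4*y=s^2 + 6*s - y^2 + 9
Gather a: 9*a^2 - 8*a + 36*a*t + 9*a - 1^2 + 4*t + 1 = 9*a^2 + a*(36*t + 1) + 4*t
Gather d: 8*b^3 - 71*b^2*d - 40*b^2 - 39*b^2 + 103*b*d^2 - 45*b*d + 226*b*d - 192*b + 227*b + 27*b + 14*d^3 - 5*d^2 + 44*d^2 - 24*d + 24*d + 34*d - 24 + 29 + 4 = 8*b^3 - 79*b^2 + 62*b + 14*d^3 + d^2*(103*b + 39) + d*(-71*b^2 + 181*b + 34) + 9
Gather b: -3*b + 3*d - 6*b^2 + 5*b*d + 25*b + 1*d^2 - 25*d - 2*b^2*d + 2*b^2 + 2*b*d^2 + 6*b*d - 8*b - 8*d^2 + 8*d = b^2*(-2*d - 4) + b*(2*d^2 + 11*d + 14) - 7*d^2 - 14*d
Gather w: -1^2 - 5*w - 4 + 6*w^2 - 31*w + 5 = 6*w^2 - 36*w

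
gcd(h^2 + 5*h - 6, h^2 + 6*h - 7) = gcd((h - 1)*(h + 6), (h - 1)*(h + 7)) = h - 1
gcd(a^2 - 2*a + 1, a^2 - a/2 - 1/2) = a - 1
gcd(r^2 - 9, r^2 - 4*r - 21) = r + 3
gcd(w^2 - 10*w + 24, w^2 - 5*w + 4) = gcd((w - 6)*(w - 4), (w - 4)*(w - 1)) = w - 4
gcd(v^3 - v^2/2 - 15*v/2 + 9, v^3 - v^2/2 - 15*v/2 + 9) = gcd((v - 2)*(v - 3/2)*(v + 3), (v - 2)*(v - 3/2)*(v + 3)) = v^3 - v^2/2 - 15*v/2 + 9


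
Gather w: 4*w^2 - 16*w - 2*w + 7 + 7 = 4*w^2 - 18*w + 14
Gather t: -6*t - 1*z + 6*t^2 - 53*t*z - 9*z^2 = 6*t^2 + t*(-53*z - 6) - 9*z^2 - z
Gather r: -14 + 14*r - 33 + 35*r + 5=49*r - 42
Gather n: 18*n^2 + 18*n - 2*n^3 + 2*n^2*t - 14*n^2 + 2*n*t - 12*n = -2*n^3 + n^2*(2*t + 4) + n*(2*t + 6)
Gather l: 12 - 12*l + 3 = 15 - 12*l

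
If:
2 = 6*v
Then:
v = 1/3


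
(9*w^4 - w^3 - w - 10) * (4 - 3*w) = -27*w^5 + 39*w^4 - 4*w^3 + 3*w^2 + 26*w - 40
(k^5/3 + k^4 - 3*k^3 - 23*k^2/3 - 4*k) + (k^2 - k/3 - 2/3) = k^5/3 + k^4 - 3*k^3 - 20*k^2/3 - 13*k/3 - 2/3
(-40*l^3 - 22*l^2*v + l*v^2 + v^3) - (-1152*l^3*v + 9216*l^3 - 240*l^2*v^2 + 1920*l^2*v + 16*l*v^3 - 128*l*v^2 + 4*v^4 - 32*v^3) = 1152*l^3*v - 9256*l^3 + 240*l^2*v^2 - 1942*l^2*v - 16*l*v^3 + 129*l*v^2 - 4*v^4 + 33*v^3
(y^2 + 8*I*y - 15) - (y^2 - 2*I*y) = 10*I*y - 15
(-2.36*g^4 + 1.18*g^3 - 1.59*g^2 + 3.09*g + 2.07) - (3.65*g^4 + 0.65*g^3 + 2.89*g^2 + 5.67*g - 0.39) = -6.01*g^4 + 0.53*g^3 - 4.48*g^2 - 2.58*g + 2.46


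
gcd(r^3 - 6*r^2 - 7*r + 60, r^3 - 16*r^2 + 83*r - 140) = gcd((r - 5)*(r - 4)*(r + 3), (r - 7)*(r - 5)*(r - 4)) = r^2 - 9*r + 20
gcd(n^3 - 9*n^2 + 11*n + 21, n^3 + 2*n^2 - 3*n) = 1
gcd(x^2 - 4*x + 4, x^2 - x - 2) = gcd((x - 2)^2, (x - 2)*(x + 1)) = x - 2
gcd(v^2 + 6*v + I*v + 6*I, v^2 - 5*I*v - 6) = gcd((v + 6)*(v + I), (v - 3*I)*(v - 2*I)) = 1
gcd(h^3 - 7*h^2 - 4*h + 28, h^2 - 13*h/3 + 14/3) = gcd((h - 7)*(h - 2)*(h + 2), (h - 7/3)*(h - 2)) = h - 2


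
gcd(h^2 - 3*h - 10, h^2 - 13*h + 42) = 1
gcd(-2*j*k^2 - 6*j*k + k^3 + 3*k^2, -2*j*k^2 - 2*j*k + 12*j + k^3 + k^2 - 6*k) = 2*j*k + 6*j - k^2 - 3*k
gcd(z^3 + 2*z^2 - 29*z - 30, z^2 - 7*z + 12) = 1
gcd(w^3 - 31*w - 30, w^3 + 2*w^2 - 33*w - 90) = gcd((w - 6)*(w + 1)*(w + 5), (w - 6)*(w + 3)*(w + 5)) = w^2 - w - 30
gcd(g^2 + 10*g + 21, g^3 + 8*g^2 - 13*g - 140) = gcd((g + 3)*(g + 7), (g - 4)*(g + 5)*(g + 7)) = g + 7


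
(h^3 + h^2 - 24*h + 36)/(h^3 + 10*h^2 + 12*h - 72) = (h - 3)/(h + 6)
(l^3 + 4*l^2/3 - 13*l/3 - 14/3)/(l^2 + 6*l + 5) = (3*l^2 + l - 14)/(3*(l + 5))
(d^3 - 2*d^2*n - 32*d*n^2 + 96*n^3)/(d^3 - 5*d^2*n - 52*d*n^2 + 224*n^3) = (d^2 + 2*d*n - 24*n^2)/(d^2 - d*n - 56*n^2)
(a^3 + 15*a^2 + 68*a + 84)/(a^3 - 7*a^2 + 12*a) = (a^3 + 15*a^2 + 68*a + 84)/(a*(a^2 - 7*a + 12))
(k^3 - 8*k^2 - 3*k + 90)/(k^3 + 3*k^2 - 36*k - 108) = (k - 5)/(k + 6)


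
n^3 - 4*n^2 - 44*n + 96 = (n - 8)*(n - 2)*(n + 6)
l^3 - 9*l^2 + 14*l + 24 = (l - 6)*(l - 4)*(l + 1)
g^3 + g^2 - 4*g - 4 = (g - 2)*(g + 1)*(g + 2)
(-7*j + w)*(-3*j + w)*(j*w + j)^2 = 21*j^4*w^2 + 42*j^4*w + 21*j^4 - 10*j^3*w^3 - 20*j^3*w^2 - 10*j^3*w + j^2*w^4 + 2*j^2*w^3 + j^2*w^2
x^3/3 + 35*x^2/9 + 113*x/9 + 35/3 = (x/3 + 1)*(x + 5/3)*(x + 7)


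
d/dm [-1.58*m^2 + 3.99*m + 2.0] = 3.99 - 3.16*m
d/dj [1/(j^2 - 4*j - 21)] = 2*(2 - j)/(-j^2 + 4*j + 21)^2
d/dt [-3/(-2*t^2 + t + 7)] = 3*(1 - 4*t)/(-2*t^2 + t + 7)^2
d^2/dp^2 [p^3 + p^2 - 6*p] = 6*p + 2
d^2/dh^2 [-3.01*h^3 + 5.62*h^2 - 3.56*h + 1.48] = 11.24 - 18.06*h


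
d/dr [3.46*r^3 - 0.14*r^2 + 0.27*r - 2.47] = 10.38*r^2 - 0.28*r + 0.27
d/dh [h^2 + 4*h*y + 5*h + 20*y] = 2*h + 4*y + 5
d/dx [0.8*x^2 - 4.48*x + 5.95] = 1.6*x - 4.48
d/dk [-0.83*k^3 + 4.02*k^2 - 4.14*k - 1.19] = -2.49*k^2 + 8.04*k - 4.14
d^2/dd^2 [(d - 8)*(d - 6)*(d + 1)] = 6*d - 26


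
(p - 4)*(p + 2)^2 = p^3 - 12*p - 16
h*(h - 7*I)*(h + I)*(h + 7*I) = h^4 + I*h^3 + 49*h^2 + 49*I*h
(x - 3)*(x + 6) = x^2 + 3*x - 18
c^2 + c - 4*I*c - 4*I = (c + 1)*(c - 4*I)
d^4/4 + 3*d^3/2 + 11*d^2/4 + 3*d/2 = d*(d/4 + 1/2)*(d + 1)*(d + 3)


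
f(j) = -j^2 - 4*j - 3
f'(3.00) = -10.00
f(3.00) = -24.00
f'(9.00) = -22.00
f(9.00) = -120.00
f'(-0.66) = -2.68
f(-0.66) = -0.80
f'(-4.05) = 4.10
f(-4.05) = -3.20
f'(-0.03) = -3.94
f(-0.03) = -2.88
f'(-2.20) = 0.40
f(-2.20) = 0.96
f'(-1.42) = -1.16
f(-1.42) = 0.66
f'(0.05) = -4.10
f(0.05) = -3.20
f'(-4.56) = 5.12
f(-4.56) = -5.55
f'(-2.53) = 1.06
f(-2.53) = 0.72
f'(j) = -2*j - 4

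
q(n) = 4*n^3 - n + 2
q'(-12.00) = 1727.00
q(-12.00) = -6898.00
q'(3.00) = 107.00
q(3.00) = 107.00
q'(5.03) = 302.61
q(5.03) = 506.02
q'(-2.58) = 78.88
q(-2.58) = -64.11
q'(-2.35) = 65.27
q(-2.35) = -47.56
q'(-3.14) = 117.32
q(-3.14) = -118.70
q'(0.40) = 0.92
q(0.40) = 1.86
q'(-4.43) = 234.50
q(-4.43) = -341.32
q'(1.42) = 23.20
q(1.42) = 12.03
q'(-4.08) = 198.76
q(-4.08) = -265.59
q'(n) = 12*n^2 - 1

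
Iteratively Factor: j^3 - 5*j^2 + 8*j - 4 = (j - 1)*(j^2 - 4*j + 4) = (j - 2)*(j - 1)*(j - 2)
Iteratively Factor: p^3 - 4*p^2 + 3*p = (p - 3)*(p^2 - p) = (p - 3)*(p - 1)*(p)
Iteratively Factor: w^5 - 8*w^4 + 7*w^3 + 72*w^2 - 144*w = (w - 4)*(w^4 - 4*w^3 - 9*w^2 + 36*w) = w*(w - 4)*(w^3 - 4*w^2 - 9*w + 36) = w*(w - 4)^2*(w^2 - 9) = w*(w - 4)^2*(w + 3)*(w - 3)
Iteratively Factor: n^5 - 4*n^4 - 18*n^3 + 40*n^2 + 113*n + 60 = (n - 4)*(n^4 - 18*n^2 - 32*n - 15) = (n - 4)*(n + 3)*(n^3 - 3*n^2 - 9*n - 5) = (n - 5)*(n - 4)*(n + 3)*(n^2 + 2*n + 1) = (n - 5)*(n - 4)*(n + 1)*(n + 3)*(n + 1)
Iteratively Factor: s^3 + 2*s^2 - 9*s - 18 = (s + 2)*(s^2 - 9) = (s + 2)*(s + 3)*(s - 3)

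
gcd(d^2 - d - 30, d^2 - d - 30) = d^2 - d - 30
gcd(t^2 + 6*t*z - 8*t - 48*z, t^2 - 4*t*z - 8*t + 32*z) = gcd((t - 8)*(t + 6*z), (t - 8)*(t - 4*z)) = t - 8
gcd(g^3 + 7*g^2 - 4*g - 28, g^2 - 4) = g^2 - 4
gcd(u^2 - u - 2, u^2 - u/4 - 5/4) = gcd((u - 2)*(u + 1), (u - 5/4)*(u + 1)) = u + 1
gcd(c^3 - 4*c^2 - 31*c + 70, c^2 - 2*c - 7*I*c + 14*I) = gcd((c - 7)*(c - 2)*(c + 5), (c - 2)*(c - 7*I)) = c - 2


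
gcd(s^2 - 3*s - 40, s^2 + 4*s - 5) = s + 5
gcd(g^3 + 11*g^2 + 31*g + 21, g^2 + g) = g + 1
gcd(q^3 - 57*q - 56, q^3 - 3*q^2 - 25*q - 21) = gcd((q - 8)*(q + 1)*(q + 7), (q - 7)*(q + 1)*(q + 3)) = q + 1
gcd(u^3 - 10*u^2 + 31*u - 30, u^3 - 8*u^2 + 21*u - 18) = u^2 - 5*u + 6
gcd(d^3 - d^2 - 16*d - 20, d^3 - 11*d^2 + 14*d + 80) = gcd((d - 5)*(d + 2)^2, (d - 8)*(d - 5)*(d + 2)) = d^2 - 3*d - 10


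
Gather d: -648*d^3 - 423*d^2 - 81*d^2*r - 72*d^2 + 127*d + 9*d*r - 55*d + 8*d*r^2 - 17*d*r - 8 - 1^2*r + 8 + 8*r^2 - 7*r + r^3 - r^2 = -648*d^3 + d^2*(-81*r - 495) + d*(8*r^2 - 8*r + 72) + r^3 + 7*r^2 - 8*r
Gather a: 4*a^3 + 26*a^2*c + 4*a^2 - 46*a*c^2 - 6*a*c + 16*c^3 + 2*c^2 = 4*a^3 + a^2*(26*c + 4) + a*(-46*c^2 - 6*c) + 16*c^3 + 2*c^2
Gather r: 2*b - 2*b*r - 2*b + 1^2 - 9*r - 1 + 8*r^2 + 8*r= 8*r^2 + r*(-2*b - 1)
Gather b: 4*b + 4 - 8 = 4*b - 4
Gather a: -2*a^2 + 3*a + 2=-2*a^2 + 3*a + 2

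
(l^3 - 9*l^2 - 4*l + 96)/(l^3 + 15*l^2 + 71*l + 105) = (l^2 - 12*l + 32)/(l^2 + 12*l + 35)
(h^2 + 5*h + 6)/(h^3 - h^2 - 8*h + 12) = (h + 2)/(h^2 - 4*h + 4)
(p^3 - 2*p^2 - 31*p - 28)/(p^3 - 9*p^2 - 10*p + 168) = (p + 1)/(p - 6)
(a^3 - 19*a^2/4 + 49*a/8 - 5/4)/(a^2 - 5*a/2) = a - 9/4 + 1/(2*a)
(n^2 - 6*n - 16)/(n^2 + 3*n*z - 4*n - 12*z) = (n^2 - 6*n - 16)/(n^2 + 3*n*z - 4*n - 12*z)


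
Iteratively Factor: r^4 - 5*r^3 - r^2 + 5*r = (r + 1)*(r^3 - 6*r^2 + 5*r) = (r - 5)*(r + 1)*(r^2 - r) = (r - 5)*(r - 1)*(r + 1)*(r)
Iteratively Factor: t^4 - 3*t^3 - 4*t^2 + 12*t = (t - 3)*(t^3 - 4*t) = t*(t - 3)*(t^2 - 4) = t*(t - 3)*(t - 2)*(t + 2)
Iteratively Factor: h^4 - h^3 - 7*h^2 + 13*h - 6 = (h + 3)*(h^3 - 4*h^2 + 5*h - 2) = (h - 1)*(h + 3)*(h^2 - 3*h + 2) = (h - 1)^2*(h + 3)*(h - 2)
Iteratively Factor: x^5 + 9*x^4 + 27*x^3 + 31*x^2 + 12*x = (x)*(x^4 + 9*x^3 + 27*x^2 + 31*x + 12) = x*(x + 1)*(x^3 + 8*x^2 + 19*x + 12) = x*(x + 1)*(x + 4)*(x^2 + 4*x + 3) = x*(x + 1)*(x + 3)*(x + 4)*(x + 1)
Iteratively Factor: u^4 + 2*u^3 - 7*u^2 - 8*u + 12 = (u - 1)*(u^3 + 3*u^2 - 4*u - 12) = (u - 1)*(u + 2)*(u^2 + u - 6) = (u - 1)*(u + 2)*(u + 3)*(u - 2)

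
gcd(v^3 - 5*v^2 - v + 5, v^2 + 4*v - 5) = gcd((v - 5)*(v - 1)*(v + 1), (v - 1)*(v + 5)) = v - 1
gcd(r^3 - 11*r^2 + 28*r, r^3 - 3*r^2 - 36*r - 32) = 1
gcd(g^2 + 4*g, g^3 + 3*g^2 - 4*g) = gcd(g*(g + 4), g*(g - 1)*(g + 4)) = g^2 + 4*g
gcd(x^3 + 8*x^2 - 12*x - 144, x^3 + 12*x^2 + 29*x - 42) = x + 6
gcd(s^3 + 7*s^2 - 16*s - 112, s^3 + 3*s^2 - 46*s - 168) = s + 4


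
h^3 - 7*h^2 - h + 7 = (h - 7)*(h - 1)*(h + 1)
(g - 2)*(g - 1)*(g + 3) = g^3 - 7*g + 6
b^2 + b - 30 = (b - 5)*(b + 6)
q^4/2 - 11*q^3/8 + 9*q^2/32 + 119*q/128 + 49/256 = (q/2 + 1/4)*(q - 7/4)^2*(q + 1/4)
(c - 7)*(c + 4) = c^2 - 3*c - 28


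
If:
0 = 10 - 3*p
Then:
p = 10/3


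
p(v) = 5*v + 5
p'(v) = 5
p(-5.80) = -24.00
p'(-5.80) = 5.00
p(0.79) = 8.95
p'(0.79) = 5.00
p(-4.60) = -18.00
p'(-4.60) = 5.00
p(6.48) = 37.40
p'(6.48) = 5.00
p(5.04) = 30.20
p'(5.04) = 5.00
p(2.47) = 17.35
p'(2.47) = 5.00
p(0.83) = 9.15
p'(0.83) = 5.00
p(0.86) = 9.30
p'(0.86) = 5.00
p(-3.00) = -10.00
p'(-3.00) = 5.00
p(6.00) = 35.00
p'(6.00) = 5.00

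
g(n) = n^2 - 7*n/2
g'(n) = 2*n - 7/2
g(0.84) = -2.23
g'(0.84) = -1.82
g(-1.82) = 9.68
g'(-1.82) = -7.14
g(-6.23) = 60.62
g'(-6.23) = -15.96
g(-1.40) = 6.86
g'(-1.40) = -6.30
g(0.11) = -0.37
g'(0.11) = -3.28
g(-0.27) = 1.02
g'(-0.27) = -4.04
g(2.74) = -2.08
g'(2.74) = 1.98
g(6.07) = 15.60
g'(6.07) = 8.64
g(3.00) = -1.50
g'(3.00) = 2.50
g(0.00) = 0.00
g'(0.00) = -3.50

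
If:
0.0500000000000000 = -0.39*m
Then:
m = -0.13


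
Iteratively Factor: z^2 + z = (z + 1)*(z)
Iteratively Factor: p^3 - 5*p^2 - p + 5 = (p - 1)*(p^2 - 4*p - 5) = (p - 1)*(p + 1)*(p - 5)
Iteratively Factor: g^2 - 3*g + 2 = (g - 1)*(g - 2)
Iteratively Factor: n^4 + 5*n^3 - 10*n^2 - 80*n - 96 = (n + 2)*(n^3 + 3*n^2 - 16*n - 48) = (n - 4)*(n + 2)*(n^2 + 7*n + 12) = (n - 4)*(n + 2)*(n + 4)*(n + 3)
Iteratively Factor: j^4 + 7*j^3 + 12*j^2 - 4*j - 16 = (j + 4)*(j^3 + 3*j^2 - 4) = (j + 2)*(j + 4)*(j^2 + j - 2) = (j + 2)^2*(j + 4)*(j - 1)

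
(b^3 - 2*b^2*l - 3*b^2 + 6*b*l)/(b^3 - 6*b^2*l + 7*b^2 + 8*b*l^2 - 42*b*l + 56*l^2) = b*(b - 3)/(b^2 - 4*b*l + 7*b - 28*l)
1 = 1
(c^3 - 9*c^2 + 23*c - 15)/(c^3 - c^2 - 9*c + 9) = (c - 5)/(c + 3)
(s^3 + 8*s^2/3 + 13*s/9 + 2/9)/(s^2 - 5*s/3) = (9*s^3 + 24*s^2 + 13*s + 2)/(3*s*(3*s - 5))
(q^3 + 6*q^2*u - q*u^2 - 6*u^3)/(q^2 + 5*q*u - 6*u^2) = q + u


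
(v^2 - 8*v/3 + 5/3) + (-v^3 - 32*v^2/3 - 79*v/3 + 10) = -v^3 - 29*v^2/3 - 29*v + 35/3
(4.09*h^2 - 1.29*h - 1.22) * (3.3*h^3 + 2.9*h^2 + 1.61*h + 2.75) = 13.497*h^5 + 7.604*h^4 - 1.1821*h^3 + 5.6326*h^2 - 5.5117*h - 3.355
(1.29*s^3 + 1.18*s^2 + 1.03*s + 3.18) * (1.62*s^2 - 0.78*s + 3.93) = 2.0898*s^5 + 0.9054*s^4 + 5.8179*s^3 + 8.9856*s^2 + 1.5675*s + 12.4974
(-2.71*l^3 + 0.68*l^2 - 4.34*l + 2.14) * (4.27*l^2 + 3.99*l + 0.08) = -11.5717*l^5 - 7.9093*l^4 - 16.0354*l^3 - 8.1244*l^2 + 8.1914*l + 0.1712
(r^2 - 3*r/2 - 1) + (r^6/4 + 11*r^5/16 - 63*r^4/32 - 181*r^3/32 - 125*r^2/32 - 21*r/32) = r^6/4 + 11*r^5/16 - 63*r^4/32 - 181*r^3/32 - 93*r^2/32 - 69*r/32 - 1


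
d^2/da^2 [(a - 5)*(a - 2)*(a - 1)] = 6*a - 16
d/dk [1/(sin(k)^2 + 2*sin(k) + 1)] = -2*cos(k)/(sin(k) + 1)^3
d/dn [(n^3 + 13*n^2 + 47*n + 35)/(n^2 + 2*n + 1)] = (n^2 + 2*n - 23)/(n^2 + 2*n + 1)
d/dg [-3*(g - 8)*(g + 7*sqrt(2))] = -6*g - 21*sqrt(2) + 24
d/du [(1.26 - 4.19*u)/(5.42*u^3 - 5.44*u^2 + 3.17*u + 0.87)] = (45.4196*u^3 - 43.2812*u^2 + 13.7088*u - 7.6395)/(29.3764*u^6 - 58.9696*u^5 + 63.9564*u^4 - 25.0588*u^3 + 0.583299999999999*u^2 + 5.5158*u + 0.7569)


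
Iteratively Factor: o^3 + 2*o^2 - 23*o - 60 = (o - 5)*(o^2 + 7*o + 12) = (o - 5)*(o + 3)*(o + 4)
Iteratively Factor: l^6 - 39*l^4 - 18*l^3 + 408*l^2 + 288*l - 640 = (l + 2)*(l^5 - 2*l^4 - 35*l^3 + 52*l^2 + 304*l - 320) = (l + 2)*(l + 4)*(l^4 - 6*l^3 - 11*l^2 + 96*l - 80) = (l + 2)*(l + 4)^2*(l^3 - 10*l^2 + 29*l - 20) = (l - 4)*(l + 2)*(l + 4)^2*(l^2 - 6*l + 5) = (l - 4)*(l - 1)*(l + 2)*(l + 4)^2*(l - 5)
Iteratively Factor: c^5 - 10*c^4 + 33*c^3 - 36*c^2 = (c - 3)*(c^4 - 7*c^3 + 12*c^2) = (c - 4)*(c - 3)*(c^3 - 3*c^2) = (c - 4)*(c - 3)^2*(c^2) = c*(c - 4)*(c - 3)^2*(c)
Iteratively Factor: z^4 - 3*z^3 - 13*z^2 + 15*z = (z)*(z^3 - 3*z^2 - 13*z + 15) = z*(z - 5)*(z^2 + 2*z - 3) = z*(z - 5)*(z + 3)*(z - 1)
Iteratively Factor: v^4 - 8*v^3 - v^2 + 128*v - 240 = (v - 5)*(v^3 - 3*v^2 - 16*v + 48) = (v - 5)*(v - 4)*(v^2 + v - 12) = (v - 5)*(v - 4)*(v + 4)*(v - 3)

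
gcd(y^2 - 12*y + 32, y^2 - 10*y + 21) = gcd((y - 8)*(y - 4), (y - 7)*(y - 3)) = 1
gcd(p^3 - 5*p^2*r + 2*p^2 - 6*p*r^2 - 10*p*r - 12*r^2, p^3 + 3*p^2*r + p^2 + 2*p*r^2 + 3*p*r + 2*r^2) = p + r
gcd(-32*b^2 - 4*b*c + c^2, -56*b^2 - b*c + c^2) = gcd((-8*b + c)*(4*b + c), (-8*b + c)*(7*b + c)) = 8*b - c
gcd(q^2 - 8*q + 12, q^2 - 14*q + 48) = q - 6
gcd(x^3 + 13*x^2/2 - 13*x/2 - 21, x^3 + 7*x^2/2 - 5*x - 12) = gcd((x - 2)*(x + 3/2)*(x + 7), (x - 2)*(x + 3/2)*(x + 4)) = x^2 - x/2 - 3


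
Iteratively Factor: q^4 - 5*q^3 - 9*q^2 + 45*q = (q)*(q^3 - 5*q^2 - 9*q + 45) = q*(q - 3)*(q^2 - 2*q - 15) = q*(q - 5)*(q - 3)*(q + 3)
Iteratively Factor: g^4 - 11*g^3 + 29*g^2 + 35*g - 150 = (g - 5)*(g^3 - 6*g^2 - g + 30) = (g - 5)*(g + 2)*(g^2 - 8*g + 15) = (g - 5)^2*(g + 2)*(g - 3)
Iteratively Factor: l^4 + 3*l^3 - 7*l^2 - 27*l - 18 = (l + 2)*(l^3 + l^2 - 9*l - 9) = (l + 2)*(l + 3)*(l^2 - 2*l - 3) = (l + 1)*(l + 2)*(l + 3)*(l - 3)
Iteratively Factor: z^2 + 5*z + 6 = (z + 3)*(z + 2)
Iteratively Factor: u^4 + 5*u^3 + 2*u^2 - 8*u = (u + 4)*(u^3 + u^2 - 2*u) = (u - 1)*(u + 4)*(u^2 + 2*u) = u*(u - 1)*(u + 4)*(u + 2)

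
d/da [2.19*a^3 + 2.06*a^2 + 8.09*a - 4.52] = 6.57*a^2 + 4.12*a + 8.09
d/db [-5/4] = 0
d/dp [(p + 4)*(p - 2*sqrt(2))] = 2*p - 2*sqrt(2) + 4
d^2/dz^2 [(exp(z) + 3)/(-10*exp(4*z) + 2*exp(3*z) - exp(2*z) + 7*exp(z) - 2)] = (-900*exp(8*z) - 4580*exp(7*z) + 1344*exp(6*z) - 1092*exp(5*z) + 351*exp(4*z) + 805*exp(3*z) - 33*exp(2*z) - 137*exp(z) - 46)*exp(z)/(1000*exp(12*z) - 600*exp(11*z) + 420*exp(10*z) - 2228*exp(9*z) + 1482*exp(8*z) - 750*exp(7*z) + 1699*exp(6*z) - 1179*exp(5*z) + 441*exp(4*z) - 451*exp(3*z) + 306*exp(2*z) - 84*exp(z) + 8)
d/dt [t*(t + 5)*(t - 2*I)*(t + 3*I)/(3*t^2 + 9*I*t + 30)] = (2*t^3 + t^2*(5 + 18*I) + t*(-30 + 50*I) - 75)/(3*t^2 + 30*I*t - 75)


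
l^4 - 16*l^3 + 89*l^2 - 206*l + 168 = (l - 7)*(l - 4)*(l - 3)*(l - 2)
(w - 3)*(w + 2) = w^2 - w - 6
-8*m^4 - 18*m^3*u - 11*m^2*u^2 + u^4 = (-4*m + u)*(m + u)^2*(2*m + u)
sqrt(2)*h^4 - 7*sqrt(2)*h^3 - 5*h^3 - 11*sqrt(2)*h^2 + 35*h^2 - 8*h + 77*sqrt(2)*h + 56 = (h - 7)*(h - 4*sqrt(2))*(h + sqrt(2))*(sqrt(2)*h + 1)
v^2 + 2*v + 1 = (v + 1)^2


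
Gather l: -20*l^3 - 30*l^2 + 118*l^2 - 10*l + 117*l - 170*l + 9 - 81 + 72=-20*l^3 + 88*l^2 - 63*l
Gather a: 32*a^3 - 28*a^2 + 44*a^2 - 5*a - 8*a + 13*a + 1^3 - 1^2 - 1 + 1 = 32*a^3 + 16*a^2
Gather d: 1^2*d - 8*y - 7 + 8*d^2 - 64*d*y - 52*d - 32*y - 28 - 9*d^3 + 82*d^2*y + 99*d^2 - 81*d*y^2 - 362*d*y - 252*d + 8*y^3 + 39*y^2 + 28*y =-9*d^3 + d^2*(82*y + 107) + d*(-81*y^2 - 426*y - 303) + 8*y^3 + 39*y^2 - 12*y - 35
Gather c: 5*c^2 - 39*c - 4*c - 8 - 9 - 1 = 5*c^2 - 43*c - 18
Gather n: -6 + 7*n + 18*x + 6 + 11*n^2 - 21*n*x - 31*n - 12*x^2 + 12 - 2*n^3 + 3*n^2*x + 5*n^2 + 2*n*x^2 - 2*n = -2*n^3 + n^2*(3*x + 16) + n*(2*x^2 - 21*x - 26) - 12*x^2 + 18*x + 12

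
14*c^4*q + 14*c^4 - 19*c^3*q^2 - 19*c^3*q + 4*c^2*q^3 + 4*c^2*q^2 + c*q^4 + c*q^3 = (-2*c + q)*(-c + q)*(7*c + q)*(c*q + c)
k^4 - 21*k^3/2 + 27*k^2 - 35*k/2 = k*(k - 7)*(k - 5/2)*(k - 1)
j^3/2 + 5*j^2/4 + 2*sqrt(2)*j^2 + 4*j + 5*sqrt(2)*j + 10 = (j/2 + sqrt(2))*(j + 5/2)*(j + 2*sqrt(2))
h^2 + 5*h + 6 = (h + 2)*(h + 3)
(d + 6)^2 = d^2 + 12*d + 36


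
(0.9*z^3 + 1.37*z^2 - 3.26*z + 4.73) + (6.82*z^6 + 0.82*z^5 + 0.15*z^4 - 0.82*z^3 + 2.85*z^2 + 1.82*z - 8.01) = 6.82*z^6 + 0.82*z^5 + 0.15*z^4 + 0.0800000000000001*z^3 + 4.22*z^2 - 1.44*z - 3.28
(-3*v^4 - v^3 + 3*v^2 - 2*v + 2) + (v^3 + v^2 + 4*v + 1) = -3*v^4 + 4*v^2 + 2*v + 3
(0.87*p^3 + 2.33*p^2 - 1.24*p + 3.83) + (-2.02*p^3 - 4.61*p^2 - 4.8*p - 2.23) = -1.15*p^3 - 2.28*p^2 - 6.04*p + 1.6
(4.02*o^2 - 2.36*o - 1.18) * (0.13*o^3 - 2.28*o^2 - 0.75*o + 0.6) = 0.5226*o^5 - 9.4724*o^4 + 2.2124*o^3 + 6.8724*o^2 - 0.531*o - 0.708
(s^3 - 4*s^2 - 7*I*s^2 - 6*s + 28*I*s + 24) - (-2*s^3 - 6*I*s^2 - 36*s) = 3*s^3 - 4*s^2 - I*s^2 + 30*s + 28*I*s + 24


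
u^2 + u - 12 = (u - 3)*(u + 4)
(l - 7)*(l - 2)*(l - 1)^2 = l^4 - 11*l^3 + 33*l^2 - 37*l + 14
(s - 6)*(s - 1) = s^2 - 7*s + 6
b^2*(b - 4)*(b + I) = b^4 - 4*b^3 + I*b^3 - 4*I*b^2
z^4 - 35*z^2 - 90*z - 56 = (z - 7)*(z + 1)*(z + 2)*(z + 4)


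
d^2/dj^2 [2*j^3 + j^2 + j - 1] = 12*j + 2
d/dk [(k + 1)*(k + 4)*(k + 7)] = 3*k^2 + 24*k + 39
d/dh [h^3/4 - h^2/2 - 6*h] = 3*h^2/4 - h - 6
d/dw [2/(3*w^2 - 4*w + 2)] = 4*(2 - 3*w)/(3*w^2 - 4*w + 2)^2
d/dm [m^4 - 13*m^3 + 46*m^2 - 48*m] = 4*m^3 - 39*m^2 + 92*m - 48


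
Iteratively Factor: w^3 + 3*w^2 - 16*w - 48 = (w - 4)*(w^2 + 7*w + 12) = (w - 4)*(w + 3)*(w + 4)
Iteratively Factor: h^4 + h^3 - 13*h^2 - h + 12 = (h + 1)*(h^3 - 13*h + 12) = (h - 1)*(h + 1)*(h^2 + h - 12) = (h - 1)*(h + 1)*(h + 4)*(h - 3)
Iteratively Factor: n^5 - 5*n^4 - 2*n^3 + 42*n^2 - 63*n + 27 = (n - 3)*(n^4 - 2*n^3 - 8*n^2 + 18*n - 9) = (n - 3)*(n - 1)*(n^3 - n^2 - 9*n + 9) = (n - 3)*(n - 1)^2*(n^2 - 9) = (n - 3)^2*(n - 1)^2*(n + 3)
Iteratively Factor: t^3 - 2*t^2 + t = (t - 1)*(t^2 - t) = (t - 1)^2*(t)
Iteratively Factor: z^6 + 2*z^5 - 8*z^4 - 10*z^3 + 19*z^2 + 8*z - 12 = (z + 3)*(z^5 - z^4 - 5*z^3 + 5*z^2 + 4*z - 4) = (z - 1)*(z + 3)*(z^4 - 5*z^2 + 4) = (z - 1)*(z + 1)*(z + 3)*(z^3 - z^2 - 4*z + 4) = (z - 1)^2*(z + 1)*(z + 3)*(z^2 - 4) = (z - 2)*(z - 1)^2*(z + 1)*(z + 3)*(z + 2)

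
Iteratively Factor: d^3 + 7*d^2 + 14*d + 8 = (d + 4)*(d^2 + 3*d + 2) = (d + 1)*(d + 4)*(d + 2)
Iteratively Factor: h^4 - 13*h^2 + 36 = (h + 2)*(h^3 - 2*h^2 - 9*h + 18) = (h - 3)*(h + 2)*(h^2 + h - 6) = (h - 3)*(h - 2)*(h + 2)*(h + 3)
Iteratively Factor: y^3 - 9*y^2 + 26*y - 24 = (y - 3)*(y^2 - 6*y + 8) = (y - 4)*(y - 3)*(y - 2)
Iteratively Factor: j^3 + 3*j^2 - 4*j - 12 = (j - 2)*(j^2 + 5*j + 6) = (j - 2)*(j + 2)*(j + 3)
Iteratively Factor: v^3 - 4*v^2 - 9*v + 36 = (v - 3)*(v^2 - v - 12) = (v - 4)*(v - 3)*(v + 3)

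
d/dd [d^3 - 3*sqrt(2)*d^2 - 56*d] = 3*d^2 - 6*sqrt(2)*d - 56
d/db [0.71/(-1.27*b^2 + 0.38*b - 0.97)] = (1.8034*b - 0.2698)/(1.27*b^2 - 0.38*b + 0.97)^2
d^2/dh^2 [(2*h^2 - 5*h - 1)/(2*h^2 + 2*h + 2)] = (-7*h^3 - 9*h^2 + 12*h + 7)/(h^6 + 3*h^5 + 6*h^4 + 7*h^3 + 6*h^2 + 3*h + 1)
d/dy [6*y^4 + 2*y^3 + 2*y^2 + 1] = 2*y*(12*y^2 + 3*y + 2)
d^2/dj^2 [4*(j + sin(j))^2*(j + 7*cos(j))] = -28*(j + sin(j))^2*cos(j) - 8*(j + sin(j))*(j + 7*cos(j))*sin(j) - 16*(j + sin(j))*(7*sin(j) - 1)*(cos(j) + 1) + 8*(j + 7*cos(j))*(cos(j) + 1)^2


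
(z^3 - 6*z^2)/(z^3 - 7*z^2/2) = 2*(z - 6)/(2*z - 7)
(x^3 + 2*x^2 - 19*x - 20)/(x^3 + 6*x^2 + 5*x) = (x - 4)/x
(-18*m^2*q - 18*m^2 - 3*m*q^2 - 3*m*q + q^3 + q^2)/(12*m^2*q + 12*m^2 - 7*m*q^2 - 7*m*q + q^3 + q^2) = (-18*m^2 - 3*m*q + q^2)/(12*m^2 - 7*m*q + q^2)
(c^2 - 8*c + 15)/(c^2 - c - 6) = (c - 5)/(c + 2)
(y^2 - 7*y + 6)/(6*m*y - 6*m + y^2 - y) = (y - 6)/(6*m + y)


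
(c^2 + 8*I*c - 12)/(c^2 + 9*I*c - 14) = (c + 6*I)/(c + 7*I)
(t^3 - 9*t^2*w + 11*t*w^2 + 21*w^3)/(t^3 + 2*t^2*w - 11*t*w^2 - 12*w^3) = (t - 7*w)/(t + 4*w)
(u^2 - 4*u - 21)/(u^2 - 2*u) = (u^2 - 4*u - 21)/(u*(u - 2))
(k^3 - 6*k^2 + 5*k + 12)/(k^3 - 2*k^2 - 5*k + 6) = (k^2 - 3*k - 4)/(k^2 + k - 2)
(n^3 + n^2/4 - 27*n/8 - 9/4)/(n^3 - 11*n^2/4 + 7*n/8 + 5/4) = (8*n^2 + 18*n + 9)/(8*n^2 - 6*n - 5)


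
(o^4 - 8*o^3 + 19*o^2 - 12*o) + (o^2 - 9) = o^4 - 8*o^3 + 20*o^2 - 12*o - 9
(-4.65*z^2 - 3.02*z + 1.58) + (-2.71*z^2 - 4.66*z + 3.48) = -7.36*z^2 - 7.68*z + 5.06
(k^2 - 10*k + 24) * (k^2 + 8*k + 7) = k^4 - 2*k^3 - 49*k^2 + 122*k + 168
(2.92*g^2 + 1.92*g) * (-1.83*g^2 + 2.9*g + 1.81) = -5.3436*g^4 + 4.9544*g^3 + 10.8532*g^2 + 3.4752*g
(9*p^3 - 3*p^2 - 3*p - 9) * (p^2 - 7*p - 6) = 9*p^5 - 66*p^4 - 36*p^3 + 30*p^2 + 81*p + 54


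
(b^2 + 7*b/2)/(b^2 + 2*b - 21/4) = 2*b/(2*b - 3)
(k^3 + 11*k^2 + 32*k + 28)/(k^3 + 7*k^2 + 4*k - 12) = (k^2 + 9*k + 14)/(k^2 + 5*k - 6)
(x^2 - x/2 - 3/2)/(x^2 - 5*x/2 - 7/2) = (2*x - 3)/(2*x - 7)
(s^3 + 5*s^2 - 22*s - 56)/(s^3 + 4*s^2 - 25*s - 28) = (s + 2)/(s + 1)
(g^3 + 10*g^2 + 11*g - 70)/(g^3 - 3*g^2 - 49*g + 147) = (g^2 + 3*g - 10)/(g^2 - 10*g + 21)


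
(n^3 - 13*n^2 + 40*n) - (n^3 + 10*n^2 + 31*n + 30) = -23*n^2 + 9*n - 30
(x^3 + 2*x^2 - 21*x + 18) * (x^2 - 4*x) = x^5 - 2*x^4 - 29*x^3 + 102*x^2 - 72*x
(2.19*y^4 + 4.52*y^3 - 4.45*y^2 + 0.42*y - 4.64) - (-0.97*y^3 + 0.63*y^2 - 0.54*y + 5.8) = 2.19*y^4 + 5.49*y^3 - 5.08*y^2 + 0.96*y - 10.44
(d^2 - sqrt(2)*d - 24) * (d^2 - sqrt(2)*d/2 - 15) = d^4 - 3*sqrt(2)*d^3/2 - 38*d^2 + 27*sqrt(2)*d + 360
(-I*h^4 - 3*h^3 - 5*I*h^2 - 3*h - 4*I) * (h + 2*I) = -I*h^5 - h^4 - 11*I*h^3 + 7*h^2 - 10*I*h + 8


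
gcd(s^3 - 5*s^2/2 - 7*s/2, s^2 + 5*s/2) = s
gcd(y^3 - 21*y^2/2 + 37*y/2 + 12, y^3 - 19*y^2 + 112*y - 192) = y^2 - 11*y + 24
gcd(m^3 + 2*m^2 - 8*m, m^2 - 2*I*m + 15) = 1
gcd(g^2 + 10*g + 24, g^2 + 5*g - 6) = g + 6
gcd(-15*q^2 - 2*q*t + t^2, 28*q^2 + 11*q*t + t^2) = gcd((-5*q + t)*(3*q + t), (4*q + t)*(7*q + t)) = 1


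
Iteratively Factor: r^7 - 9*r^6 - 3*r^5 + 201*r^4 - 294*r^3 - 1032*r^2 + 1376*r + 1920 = (r - 4)*(r^6 - 5*r^5 - 23*r^4 + 109*r^3 + 142*r^2 - 464*r - 480) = (r - 4)*(r + 2)*(r^5 - 7*r^4 - 9*r^3 + 127*r^2 - 112*r - 240) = (r - 4)*(r + 1)*(r + 2)*(r^4 - 8*r^3 - r^2 + 128*r - 240) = (r - 5)*(r - 4)*(r + 1)*(r + 2)*(r^3 - 3*r^2 - 16*r + 48) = (r - 5)*(r - 4)*(r + 1)*(r + 2)*(r + 4)*(r^2 - 7*r + 12) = (r - 5)*(r - 4)^2*(r + 1)*(r + 2)*(r + 4)*(r - 3)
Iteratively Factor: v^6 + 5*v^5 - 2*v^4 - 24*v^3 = (v + 4)*(v^5 + v^4 - 6*v^3) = (v + 3)*(v + 4)*(v^4 - 2*v^3) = v*(v + 3)*(v + 4)*(v^3 - 2*v^2) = v^2*(v + 3)*(v + 4)*(v^2 - 2*v) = v^2*(v - 2)*(v + 3)*(v + 4)*(v)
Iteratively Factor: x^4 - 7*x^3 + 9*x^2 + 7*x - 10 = (x - 2)*(x^3 - 5*x^2 - x + 5) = (x - 5)*(x - 2)*(x^2 - 1) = (x - 5)*(x - 2)*(x - 1)*(x + 1)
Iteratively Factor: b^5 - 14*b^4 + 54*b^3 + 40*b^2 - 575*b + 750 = (b - 5)*(b^4 - 9*b^3 + 9*b^2 + 85*b - 150) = (b - 5)*(b - 2)*(b^3 - 7*b^2 - 5*b + 75) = (b - 5)^2*(b - 2)*(b^2 - 2*b - 15) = (b - 5)^3*(b - 2)*(b + 3)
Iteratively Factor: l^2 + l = (l)*(l + 1)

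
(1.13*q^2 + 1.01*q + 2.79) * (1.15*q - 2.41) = 1.2995*q^3 - 1.5618*q^2 + 0.7744*q - 6.7239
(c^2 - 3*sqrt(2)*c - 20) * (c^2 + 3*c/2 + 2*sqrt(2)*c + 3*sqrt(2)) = c^4 - sqrt(2)*c^3 + 3*c^3/2 - 32*c^2 - 3*sqrt(2)*c^2/2 - 40*sqrt(2)*c - 48*c - 60*sqrt(2)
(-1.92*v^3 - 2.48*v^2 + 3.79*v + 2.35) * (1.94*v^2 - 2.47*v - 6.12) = -3.7248*v^5 - 0.0687999999999995*v^4 + 25.2286*v^3 + 10.3753*v^2 - 28.9993*v - 14.382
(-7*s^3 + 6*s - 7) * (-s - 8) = 7*s^4 + 56*s^3 - 6*s^2 - 41*s + 56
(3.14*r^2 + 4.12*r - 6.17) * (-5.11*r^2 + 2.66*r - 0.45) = -16.0454*r^4 - 12.7008*r^3 + 41.0749*r^2 - 18.2662*r + 2.7765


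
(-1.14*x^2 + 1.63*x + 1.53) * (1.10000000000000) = -1.254*x^2 + 1.793*x + 1.683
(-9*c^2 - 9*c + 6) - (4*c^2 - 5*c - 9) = -13*c^2 - 4*c + 15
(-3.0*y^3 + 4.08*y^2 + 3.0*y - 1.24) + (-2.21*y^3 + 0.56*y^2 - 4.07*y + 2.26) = -5.21*y^3 + 4.64*y^2 - 1.07*y + 1.02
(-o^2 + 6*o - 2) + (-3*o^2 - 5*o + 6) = -4*o^2 + o + 4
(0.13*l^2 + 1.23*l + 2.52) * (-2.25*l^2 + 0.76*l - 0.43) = -0.2925*l^4 - 2.6687*l^3 - 4.7911*l^2 + 1.3863*l - 1.0836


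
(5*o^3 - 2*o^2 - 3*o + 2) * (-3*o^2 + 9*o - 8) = -15*o^5 + 51*o^4 - 49*o^3 - 17*o^2 + 42*o - 16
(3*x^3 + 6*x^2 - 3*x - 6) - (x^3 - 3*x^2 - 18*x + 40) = 2*x^3 + 9*x^2 + 15*x - 46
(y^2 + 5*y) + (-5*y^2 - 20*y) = -4*y^2 - 15*y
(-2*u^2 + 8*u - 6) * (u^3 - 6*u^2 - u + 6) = -2*u^5 + 20*u^4 - 52*u^3 + 16*u^2 + 54*u - 36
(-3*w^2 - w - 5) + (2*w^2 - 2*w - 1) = -w^2 - 3*w - 6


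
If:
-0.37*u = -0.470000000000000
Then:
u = 1.27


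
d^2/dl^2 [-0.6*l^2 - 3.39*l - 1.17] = -1.20000000000000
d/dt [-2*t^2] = -4*t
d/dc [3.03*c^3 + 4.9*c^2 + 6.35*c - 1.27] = 9.09*c^2 + 9.8*c + 6.35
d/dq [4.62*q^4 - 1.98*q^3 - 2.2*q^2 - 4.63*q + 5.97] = 18.48*q^3 - 5.94*q^2 - 4.4*q - 4.63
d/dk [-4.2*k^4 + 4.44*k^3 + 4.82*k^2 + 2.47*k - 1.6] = -16.8*k^3 + 13.32*k^2 + 9.64*k + 2.47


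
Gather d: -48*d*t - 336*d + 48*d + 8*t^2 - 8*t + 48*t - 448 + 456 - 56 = d*(-48*t - 288) + 8*t^2 + 40*t - 48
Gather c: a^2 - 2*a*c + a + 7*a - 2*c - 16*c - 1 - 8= a^2 + 8*a + c*(-2*a - 18) - 9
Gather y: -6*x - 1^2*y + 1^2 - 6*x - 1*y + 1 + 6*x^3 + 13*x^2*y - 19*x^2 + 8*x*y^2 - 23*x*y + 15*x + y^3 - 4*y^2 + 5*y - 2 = 6*x^3 - 19*x^2 + 3*x + y^3 + y^2*(8*x - 4) + y*(13*x^2 - 23*x + 3)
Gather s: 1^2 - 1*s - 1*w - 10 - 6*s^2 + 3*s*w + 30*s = -6*s^2 + s*(3*w + 29) - w - 9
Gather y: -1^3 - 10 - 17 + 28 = 0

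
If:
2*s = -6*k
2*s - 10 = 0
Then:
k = -5/3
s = 5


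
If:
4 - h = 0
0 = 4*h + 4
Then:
No Solution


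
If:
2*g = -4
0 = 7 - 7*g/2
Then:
No Solution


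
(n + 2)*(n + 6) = n^2 + 8*n + 12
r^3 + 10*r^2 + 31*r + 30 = (r + 2)*(r + 3)*(r + 5)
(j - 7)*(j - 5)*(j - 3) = j^3 - 15*j^2 + 71*j - 105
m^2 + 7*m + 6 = (m + 1)*(m + 6)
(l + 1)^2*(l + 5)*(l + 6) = l^4 + 13*l^3 + 53*l^2 + 71*l + 30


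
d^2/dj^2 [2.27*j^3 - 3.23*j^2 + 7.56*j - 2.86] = 13.62*j - 6.46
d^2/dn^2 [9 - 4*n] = 0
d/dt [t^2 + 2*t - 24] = 2*t + 2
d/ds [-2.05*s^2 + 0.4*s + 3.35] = 0.4 - 4.1*s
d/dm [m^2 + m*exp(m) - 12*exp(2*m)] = m*exp(m) + 2*m - 24*exp(2*m) + exp(m)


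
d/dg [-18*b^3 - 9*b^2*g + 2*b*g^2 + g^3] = -9*b^2 + 4*b*g + 3*g^2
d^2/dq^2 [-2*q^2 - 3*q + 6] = -4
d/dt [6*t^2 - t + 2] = 12*t - 1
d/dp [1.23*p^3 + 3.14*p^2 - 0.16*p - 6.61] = 3.69*p^2 + 6.28*p - 0.16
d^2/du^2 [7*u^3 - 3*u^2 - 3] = 42*u - 6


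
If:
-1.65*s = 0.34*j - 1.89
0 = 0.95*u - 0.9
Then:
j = 5.55882352941176 - 4.85294117647059*s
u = 0.95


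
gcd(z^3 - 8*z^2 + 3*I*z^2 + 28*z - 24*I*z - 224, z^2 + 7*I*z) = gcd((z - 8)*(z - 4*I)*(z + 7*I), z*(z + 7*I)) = z + 7*I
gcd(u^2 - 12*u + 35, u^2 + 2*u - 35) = u - 5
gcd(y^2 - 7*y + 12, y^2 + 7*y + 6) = 1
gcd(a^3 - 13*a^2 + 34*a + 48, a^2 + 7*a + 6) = a + 1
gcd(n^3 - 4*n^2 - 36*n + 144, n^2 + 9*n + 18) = n + 6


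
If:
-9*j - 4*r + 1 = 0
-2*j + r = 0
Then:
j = 1/17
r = 2/17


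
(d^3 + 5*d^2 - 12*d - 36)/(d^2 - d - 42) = (d^2 - d - 6)/(d - 7)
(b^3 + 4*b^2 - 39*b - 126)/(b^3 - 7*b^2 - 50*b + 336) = (b + 3)/(b - 8)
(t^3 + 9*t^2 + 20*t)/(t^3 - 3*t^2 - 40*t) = (t + 4)/(t - 8)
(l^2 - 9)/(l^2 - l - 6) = (l + 3)/(l + 2)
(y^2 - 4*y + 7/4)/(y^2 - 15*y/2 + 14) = (y - 1/2)/(y - 4)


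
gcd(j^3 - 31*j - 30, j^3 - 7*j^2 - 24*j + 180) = j^2 - j - 30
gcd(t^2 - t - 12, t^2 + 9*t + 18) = t + 3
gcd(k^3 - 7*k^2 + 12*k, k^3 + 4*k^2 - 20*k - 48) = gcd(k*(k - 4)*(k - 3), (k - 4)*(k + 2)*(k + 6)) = k - 4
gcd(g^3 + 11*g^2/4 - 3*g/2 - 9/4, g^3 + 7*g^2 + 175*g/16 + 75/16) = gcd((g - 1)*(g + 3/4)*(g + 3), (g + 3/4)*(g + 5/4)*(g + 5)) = g + 3/4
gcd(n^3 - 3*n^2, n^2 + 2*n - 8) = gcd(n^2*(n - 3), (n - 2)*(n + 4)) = 1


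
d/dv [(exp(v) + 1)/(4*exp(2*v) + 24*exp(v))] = (-exp(2*v) - 2*exp(v) - 6)*exp(-v)/(4*(exp(2*v) + 12*exp(v) + 36))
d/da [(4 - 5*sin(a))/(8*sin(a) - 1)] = -27*cos(a)/(8*sin(a) - 1)^2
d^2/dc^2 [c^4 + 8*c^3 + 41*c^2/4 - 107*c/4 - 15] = 12*c^2 + 48*c + 41/2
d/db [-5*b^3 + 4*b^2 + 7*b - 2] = -15*b^2 + 8*b + 7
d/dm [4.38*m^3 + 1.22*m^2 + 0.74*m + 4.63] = 13.14*m^2 + 2.44*m + 0.74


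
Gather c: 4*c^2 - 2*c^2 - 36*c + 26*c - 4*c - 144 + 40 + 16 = 2*c^2 - 14*c - 88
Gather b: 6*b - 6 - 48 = 6*b - 54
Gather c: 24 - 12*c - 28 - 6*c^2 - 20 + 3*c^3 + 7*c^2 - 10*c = 3*c^3 + c^2 - 22*c - 24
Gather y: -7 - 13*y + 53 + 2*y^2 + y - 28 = 2*y^2 - 12*y + 18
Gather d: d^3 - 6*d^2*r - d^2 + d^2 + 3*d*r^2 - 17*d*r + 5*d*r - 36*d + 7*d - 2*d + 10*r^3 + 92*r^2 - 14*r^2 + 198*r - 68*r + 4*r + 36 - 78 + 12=d^3 - 6*d^2*r + d*(3*r^2 - 12*r - 31) + 10*r^3 + 78*r^2 + 134*r - 30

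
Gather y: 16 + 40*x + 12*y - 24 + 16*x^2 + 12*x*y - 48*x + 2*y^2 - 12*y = 16*x^2 + 12*x*y - 8*x + 2*y^2 - 8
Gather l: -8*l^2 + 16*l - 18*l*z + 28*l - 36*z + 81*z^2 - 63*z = -8*l^2 + l*(44 - 18*z) + 81*z^2 - 99*z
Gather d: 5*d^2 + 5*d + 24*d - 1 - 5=5*d^2 + 29*d - 6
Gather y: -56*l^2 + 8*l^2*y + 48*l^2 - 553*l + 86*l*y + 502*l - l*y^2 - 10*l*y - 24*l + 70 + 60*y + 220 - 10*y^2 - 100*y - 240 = -8*l^2 - 75*l + y^2*(-l - 10) + y*(8*l^2 + 76*l - 40) + 50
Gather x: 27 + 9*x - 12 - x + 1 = 8*x + 16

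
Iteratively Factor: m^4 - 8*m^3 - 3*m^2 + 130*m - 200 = (m - 5)*(m^3 - 3*m^2 - 18*m + 40) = (m - 5)*(m - 2)*(m^2 - m - 20) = (m - 5)*(m - 2)*(m + 4)*(m - 5)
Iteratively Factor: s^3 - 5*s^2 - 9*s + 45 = (s + 3)*(s^2 - 8*s + 15) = (s - 5)*(s + 3)*(s - 3)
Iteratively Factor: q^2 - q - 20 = (q - 5)*(q + 4)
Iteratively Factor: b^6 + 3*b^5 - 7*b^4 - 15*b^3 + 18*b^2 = (b)*(b^5 + 3*b^4 - 7*b^3 - 15*b^2 + 18*b) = b*(b + 3)*(b^4 - 7*b^2 + 6*b) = b*(b - 1)*(b + 3)*(b^3 + b^2 - 6*b) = b*(b - 1)*(b + 3)^2*(b^2 - 2*b) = b*(b - 2)*(b - 1)*(b + 3)^2*(b)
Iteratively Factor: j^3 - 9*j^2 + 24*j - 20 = (j - 2)*(j^2 - 7*j + 10) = (j - 2)^2*(j - 5)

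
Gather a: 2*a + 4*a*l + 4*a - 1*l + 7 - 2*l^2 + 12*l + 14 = a*(4*l + 6) - 2*l^2 + 11*l + 21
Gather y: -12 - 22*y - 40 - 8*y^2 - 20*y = -8*y^2 - 42*y - 52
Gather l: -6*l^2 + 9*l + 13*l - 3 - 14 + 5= -6*l^2 + 22*l - 12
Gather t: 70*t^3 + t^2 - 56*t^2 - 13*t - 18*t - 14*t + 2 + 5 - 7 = 70*t^3 - 55*t^2 - 45*t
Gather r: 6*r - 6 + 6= 6*r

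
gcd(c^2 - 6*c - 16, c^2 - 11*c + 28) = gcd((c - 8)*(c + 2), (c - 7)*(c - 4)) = 1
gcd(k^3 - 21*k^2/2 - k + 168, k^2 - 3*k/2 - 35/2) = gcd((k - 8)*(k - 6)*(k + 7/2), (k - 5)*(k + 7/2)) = k + 7/2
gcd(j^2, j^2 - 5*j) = j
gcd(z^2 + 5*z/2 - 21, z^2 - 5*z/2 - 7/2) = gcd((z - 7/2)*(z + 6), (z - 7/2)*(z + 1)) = z - 7/2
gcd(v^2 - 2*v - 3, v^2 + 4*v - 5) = 1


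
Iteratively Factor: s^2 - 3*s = (s)*(s - 3)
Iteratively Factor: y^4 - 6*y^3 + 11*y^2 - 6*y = (y - 3)*(y^3 - 3*y^2 + 2*y) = (y - 3)*(y - 1)*(y^2 - 2*y) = (y - 3)*(y - 2)*(y - 1)*(y)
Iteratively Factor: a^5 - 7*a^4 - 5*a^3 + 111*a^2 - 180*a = (a - 3)*(a^4 - 4*a^3 - 17*a^2 + 60*a) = (a - 3)^2*(a^3 - a^2 - 20*a) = (a - 3)^2*(a + 4)*(a^2 - 5*a) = a*(a - 3)^2*(a + 4)*(a - 5)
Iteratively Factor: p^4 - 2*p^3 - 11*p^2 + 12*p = (p - 4)*(p^3 + 2*p^2 - 3*p) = (p - 4)*(p + 3)*(p^2 - p) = (p - 4)*(p - 1)*(p + 3)*(p)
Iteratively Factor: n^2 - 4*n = (n)*(n - 4)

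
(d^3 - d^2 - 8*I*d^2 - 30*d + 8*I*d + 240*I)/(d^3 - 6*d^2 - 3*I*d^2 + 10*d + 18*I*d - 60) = (d^2 + d*(5 - 8*I) - 40*I)/(d^2 - 3*I*d + 10)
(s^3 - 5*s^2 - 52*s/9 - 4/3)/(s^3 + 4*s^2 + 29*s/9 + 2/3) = (s - 6)/(s + 3)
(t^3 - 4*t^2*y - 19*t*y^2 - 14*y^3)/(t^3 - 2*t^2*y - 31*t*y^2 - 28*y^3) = (t + 2*y)/(t + 4*y)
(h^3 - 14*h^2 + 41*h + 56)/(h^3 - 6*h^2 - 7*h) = (h - 8)/h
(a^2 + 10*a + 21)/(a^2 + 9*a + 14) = (a + 3)/(a + 2)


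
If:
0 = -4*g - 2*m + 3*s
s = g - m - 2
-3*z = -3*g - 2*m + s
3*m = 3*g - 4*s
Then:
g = 17/3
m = -7/3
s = 6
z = 19/9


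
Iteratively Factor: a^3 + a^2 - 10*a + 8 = (a - 2)*(a^2 + 3*a - 4) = (a - 2)*(a - 1)*(a + 4)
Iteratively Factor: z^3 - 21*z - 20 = (z + 4)*(z^2 - 4*z - 5) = (z - 5)*(z + 4)*(z + 1)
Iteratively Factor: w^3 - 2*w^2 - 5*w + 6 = (w - 3)*(w^2 + w - 2) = (w - 3)*(w + 2)*(w - 1)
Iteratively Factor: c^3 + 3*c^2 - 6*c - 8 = (c + 4)*(c^2 - c - 2) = (c - 2)*(c + 4)*(c + 1)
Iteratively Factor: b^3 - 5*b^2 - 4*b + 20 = (b - 5)*(b^2 - 4) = (b - 5)*(b + 2)*(b - 2)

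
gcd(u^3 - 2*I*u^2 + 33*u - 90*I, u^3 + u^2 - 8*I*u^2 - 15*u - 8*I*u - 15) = u^2 - 8*I*u - 15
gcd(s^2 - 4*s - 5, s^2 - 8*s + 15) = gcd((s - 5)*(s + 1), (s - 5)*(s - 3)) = s - 5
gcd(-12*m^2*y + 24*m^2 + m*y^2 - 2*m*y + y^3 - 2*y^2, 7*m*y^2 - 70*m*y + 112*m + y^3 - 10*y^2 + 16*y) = y - 2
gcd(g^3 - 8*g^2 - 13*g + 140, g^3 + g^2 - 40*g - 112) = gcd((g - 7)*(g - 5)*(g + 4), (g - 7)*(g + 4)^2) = g^2 - 3*g - 28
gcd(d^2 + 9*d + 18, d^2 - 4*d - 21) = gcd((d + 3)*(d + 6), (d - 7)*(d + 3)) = d + 3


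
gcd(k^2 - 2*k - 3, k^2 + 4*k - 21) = k - 3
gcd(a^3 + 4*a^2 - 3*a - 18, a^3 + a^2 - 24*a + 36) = a - 2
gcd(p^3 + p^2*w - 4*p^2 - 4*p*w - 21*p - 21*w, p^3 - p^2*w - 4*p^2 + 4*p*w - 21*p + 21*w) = p^2 - 4*p - 21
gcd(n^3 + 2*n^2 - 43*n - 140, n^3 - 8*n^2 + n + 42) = n - 7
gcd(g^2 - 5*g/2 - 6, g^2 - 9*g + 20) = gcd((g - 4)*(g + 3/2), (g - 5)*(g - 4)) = g - 4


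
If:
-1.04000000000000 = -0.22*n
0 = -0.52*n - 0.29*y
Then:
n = 4.73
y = -8.48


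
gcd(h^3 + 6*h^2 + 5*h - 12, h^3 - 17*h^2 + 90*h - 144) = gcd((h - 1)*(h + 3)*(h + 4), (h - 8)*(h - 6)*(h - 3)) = 1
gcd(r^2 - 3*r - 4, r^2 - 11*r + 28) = r - 4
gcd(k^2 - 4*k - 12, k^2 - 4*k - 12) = k^2 - 4*k - 12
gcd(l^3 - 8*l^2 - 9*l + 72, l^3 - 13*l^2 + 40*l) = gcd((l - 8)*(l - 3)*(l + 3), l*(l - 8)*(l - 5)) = l - 8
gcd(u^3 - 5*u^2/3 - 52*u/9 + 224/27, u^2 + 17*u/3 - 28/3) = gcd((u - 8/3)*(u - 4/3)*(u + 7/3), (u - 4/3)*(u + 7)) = u - 4/3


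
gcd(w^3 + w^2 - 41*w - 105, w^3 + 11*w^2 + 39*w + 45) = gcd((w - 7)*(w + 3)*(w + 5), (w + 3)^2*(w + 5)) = w^2 + 8*w + 15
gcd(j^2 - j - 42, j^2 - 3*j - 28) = j - 7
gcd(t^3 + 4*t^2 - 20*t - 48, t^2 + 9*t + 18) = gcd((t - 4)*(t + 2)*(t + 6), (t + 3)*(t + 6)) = t + 6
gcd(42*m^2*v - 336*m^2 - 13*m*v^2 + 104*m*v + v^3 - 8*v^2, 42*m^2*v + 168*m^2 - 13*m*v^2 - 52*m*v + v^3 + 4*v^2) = 42*m^2 - 13*m*v + v^2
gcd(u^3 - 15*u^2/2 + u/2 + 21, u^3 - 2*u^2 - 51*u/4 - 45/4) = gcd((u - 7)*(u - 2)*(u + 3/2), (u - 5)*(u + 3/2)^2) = u + 3/2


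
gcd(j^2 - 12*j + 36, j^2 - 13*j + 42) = j - 6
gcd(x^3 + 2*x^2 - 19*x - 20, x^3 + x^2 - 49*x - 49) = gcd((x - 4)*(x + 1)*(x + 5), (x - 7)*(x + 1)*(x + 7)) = x + 1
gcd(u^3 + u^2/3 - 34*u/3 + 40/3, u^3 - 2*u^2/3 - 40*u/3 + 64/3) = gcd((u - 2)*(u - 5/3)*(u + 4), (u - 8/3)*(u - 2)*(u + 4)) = u^2 + 2*u - 8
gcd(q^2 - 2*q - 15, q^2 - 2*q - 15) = q^2 - 2*q - 15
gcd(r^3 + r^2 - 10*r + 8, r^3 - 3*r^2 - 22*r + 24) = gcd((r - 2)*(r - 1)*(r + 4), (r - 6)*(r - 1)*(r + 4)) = r^2 + 3*r - 4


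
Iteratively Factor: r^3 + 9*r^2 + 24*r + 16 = (r + 4)*(r^2 + 5*r + 4) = (r + 4)^2*(r + 1)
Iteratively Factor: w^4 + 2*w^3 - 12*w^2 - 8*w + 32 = (w + 4)*(w^3 - 2*w^2 - 4*w + 8) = (w - 2)*(w + 4)*(w^2 - 4) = (w - 2)*(w + 2)*(w + 4)*(w - 2)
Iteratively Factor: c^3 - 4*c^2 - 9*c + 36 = (c + 3)*(c^2 - 7*c + 12) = (c - 3)*(c + 3)*(c - 4)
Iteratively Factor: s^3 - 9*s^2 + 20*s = (s - 4)*(s^2 - 5*s) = (s - 5)*(s - 4)*(s)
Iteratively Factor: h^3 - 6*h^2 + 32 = (h - 4)*(h^2 - 2*h - 8) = (h - 4)*(h + 2)*(h - 4)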